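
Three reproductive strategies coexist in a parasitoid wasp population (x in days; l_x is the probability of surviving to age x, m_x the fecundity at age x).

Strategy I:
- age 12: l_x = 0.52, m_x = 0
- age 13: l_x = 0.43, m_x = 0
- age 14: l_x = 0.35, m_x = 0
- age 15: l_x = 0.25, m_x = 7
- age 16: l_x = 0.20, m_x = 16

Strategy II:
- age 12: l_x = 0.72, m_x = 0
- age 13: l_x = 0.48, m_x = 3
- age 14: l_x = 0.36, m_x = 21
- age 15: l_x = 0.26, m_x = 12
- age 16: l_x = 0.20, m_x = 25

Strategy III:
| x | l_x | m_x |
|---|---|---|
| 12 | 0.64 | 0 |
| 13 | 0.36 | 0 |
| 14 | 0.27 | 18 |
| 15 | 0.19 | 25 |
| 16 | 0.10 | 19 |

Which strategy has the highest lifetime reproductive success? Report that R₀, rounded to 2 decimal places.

17.12

Strategy I: R₀ = 0.52×0 + 0.43×0 + 0.35×0 + 0.25×7 + 0.20×16 = 4.9500
Strategy II: R₀ = 0.72×0 + 0.48×3 + 0.36×21 + 0.26×12 + 0.20×25 = 17.1200
Strategy III: R₀ = 0.64×0 + 0.36×0 + 0.27×18 + 0.19×25 + 0.10×19 = 11.5100
Highest R₀: strategy II with 17.1200.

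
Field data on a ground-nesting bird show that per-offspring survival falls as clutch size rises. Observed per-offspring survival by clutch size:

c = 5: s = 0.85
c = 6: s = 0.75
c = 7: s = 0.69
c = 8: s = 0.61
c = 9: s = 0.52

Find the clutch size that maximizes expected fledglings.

8

Expected fledglings = c × s(c):
  c=5: 5 × 0.85 = 4.250
  c=6: 6 × 0.75 = 4.500
  c=7: 7 × 0.69 = 4.830
  c=8: 8 × 0.61 = 4.880
  c=9: 9 × 0.52 = 4.680
Maximum at c = 8 (4.880 fledglings).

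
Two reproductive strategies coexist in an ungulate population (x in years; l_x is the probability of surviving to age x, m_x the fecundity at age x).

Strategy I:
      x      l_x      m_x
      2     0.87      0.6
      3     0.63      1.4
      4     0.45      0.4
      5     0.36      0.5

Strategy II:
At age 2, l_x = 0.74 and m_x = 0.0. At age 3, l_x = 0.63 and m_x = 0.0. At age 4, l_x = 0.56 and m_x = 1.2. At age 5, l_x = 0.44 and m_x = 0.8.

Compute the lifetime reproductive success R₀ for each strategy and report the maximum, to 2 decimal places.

Strategy I: R₀ = 0.87×0.6 + 0.63×1.4 + 0.45×0.4 + 0.36×0.5 = 1.7640
Strategy II: R₀ = 0.74×0.0 + 0.63×0.0 + 0.56×1.2 + 0.44×0.8 = 1.0240
Highest R₀: strategy I with 1.7640.

1.76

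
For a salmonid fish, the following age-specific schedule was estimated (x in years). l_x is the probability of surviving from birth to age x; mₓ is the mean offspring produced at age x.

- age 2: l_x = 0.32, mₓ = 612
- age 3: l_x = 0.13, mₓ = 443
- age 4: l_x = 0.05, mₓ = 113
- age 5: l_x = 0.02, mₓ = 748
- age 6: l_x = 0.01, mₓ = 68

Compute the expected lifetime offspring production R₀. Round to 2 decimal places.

R₀ = Σ l_x mₓ:
  age 2: 0.32 × 612 = 195.8400
  age 3: 0.13 × 443 = 57.5900
  age 4: 0.05 × 113 = 5.6500
  age 5: 0.02 × 748 = 14.9600
  age 6: 0.01 × 68 = 0.6800
R₀ = 195.8400 + 57.5900 + 5.6500 + 14.9600 + 0.6800 = 274.7200

274.72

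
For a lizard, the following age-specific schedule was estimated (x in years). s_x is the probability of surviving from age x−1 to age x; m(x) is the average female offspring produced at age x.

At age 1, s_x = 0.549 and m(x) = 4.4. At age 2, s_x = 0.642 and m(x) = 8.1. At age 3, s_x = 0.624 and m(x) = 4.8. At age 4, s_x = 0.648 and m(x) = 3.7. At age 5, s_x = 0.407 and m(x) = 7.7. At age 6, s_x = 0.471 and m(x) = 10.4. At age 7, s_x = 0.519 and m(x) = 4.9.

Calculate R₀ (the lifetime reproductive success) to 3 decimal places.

Survivorship from birth: l_x = s_1·s_2·…·s_x.
  l_1 = 0.54900
  l_2 = 0.35246
  l_3 = 0.21993
  l_4 = 0.14252
  l_5 = 0.05800
  l_6 = 0.02732
  l_7 = 0.01418
R₀ = Σ l_x m(x):
  age 1: 0.54900 × 4.4 = 2.4156
  age 2: 0.35246 × 8.1 = 2.8549
  age 3: 0.21993 × 4.8 = 1.0557
  age 4: 0.14252 × 3.7 = 0.5273
  age 5: 0.05800 × 7.7 = 0.4466
  age 6: 0.02732 × 10.4 = 0.2841
  age 7: 0.01418 × 4.9 = 0.0695
R₀ = 2.4156 + 2.8549 + 1.0557 + 0.5273 + 0.4466 + 0.2841 + 0.0695 = 7.6537

7.654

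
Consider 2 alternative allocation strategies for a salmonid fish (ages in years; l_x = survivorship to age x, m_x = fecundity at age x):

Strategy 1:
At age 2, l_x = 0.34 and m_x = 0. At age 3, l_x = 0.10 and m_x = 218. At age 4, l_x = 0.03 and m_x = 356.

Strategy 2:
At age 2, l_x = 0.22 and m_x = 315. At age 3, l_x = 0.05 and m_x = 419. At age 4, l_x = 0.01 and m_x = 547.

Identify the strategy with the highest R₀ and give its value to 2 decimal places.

Strategy 1: R₀ = 0.34×0 + 0.10×218 + 0.03×356 = 32.4800
Strategy 2: R₀ = 0.22×315 + 0.05×419 + 0.01×547 = 95.7200
Highest R₀: strategy 2 with 95.7200.

95.72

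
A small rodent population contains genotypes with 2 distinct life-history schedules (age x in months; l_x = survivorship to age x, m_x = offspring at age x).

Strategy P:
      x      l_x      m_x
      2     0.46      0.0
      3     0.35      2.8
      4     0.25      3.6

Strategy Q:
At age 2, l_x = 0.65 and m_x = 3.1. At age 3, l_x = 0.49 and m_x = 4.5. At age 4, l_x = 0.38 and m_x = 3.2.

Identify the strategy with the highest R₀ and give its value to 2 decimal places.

5.44

Strategy P: R₀ = 0.46×0.0 + 0.35×2.8 + 0.25×3.6 = 1.8800
Strategy Q: R₀ = 0.65×3.1 + 0.49×4.5 + 0.38×3.2 = 5.4360
Highest R₀: strategy Q with 5.4360.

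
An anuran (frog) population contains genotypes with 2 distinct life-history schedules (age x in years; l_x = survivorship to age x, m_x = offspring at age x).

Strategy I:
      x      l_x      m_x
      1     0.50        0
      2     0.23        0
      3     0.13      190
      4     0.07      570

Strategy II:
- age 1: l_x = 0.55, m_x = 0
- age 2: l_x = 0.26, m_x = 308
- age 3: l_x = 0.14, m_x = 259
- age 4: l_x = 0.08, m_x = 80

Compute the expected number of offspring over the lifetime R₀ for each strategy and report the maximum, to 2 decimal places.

122.74

Strategy I: R₀ = 0.50×0 + 0.23×0 + 0.13×190 + 0.07×570 = 64.6000
Strategy II: R₀ = 0.55×0 + 0.26×308 + 0.14×259 + 0.08×80 = 122.7400
Highest R₀: strategy II with 122.7400.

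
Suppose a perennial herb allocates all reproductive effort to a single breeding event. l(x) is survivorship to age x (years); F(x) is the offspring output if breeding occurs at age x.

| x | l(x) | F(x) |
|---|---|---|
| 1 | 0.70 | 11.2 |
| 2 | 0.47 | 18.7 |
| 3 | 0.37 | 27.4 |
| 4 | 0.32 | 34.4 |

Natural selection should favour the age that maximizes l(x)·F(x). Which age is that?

Expected offspring if breeding at age x = l(x) × F(x):
  age 1: 0.70 × 11.2 = 7.840
  age 2: 0.47 × 18.7 = 8.789
  age 3: 0.37 × 27.4 = 10.138
  age 4: 0.32 × 34.4 = 11.008
Maximum at age 4 (11.008).

4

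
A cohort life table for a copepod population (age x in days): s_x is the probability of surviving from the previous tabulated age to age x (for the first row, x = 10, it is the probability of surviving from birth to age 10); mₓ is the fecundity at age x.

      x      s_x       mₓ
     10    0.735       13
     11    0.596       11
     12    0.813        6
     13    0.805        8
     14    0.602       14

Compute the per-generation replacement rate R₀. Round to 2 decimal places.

21.22

Survivorship from birth: l_x = s_10·s_11·…·s_x.
  l_10 = 0.73500
  l_11 = 0.43806
  l_12 = 0.35614
  l_13 = 0.28669
  l_14 = 0.17259
R₀ = Σ l_x mₓ:
  age 10: 0.73500 × 13 = 9.5550
  age 11: 0.43806 × 11 = 4.8187
  age 12: 0.35614 × 6 = 2.1368
  age 13: 0.28669 × 8 = 2.2935
  age 14: 0.17259 × 14 = 2.4163
R₀ = 9.5550 + 4.8187 + 2.1368 + 2.2935 + 2.4163 = 21.2203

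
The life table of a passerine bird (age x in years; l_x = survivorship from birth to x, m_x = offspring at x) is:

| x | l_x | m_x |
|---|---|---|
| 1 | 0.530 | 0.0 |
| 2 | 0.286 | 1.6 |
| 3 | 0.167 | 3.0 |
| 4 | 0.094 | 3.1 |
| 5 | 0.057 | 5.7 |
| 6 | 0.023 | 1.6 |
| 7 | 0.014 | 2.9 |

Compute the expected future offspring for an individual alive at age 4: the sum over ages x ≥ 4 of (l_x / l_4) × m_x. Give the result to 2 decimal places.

7.38

l_4 = 0.094. Conditional survival from age 4 to x is l_x / l_4.
  x=4: (0.094/0.094) × 3.1 = 3.1000
  x=5: (0.057/0.094) × 5.7 = 3.4564
  x=6: (0.023/0.094) × 1.6 = 0.3915
  x=7: (0.014/0.094) × 2.9 = 0.4319
Sum = 3.1000 + 3.4564 + 0.3915 + 0.4319 = 7.3798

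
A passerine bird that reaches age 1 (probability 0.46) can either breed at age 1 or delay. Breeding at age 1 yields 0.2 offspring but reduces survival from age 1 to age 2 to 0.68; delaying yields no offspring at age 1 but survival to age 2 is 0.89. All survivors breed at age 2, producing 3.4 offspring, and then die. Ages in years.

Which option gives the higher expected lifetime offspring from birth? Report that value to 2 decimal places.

breed at age 1: R₀ = 0.46 × (0.2 + 0.68 × 3.4) = 0.46 × 2.5120 = 1.1555
delay to age 2: R₀ = 0.46 × (0.89 × 3.4) = 0.46 × 3.0260 = 1.3920
Higher: delay to age 2 (1.3920).

1.39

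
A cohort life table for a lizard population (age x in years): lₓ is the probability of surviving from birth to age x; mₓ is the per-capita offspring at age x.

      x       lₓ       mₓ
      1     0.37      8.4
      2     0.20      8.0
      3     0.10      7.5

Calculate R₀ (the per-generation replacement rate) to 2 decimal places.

R₀ = Σ lₓ mₓ:
  age 1: 0.37 × 8.4 = 3.1080
  age 2: 0.20 × 8.0 = 1.6000
  age 3: 0.10 × 7.5 = 0.7500
R₀ = 3.1080 + 1.6000 + 0.7500 = 5.4580

5.46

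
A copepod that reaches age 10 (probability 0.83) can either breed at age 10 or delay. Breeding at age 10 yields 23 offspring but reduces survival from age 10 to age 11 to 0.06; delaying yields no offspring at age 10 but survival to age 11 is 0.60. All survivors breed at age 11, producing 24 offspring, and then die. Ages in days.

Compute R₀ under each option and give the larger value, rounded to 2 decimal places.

20.29

breed at age 10: R₀ = 0.83 × (23 + 0.06 × 24) = 0.83 × 24.4400 = 20.2852
delay to age 11: R₀ = 0.83 × (0.60 × 24) = 0.83 × 14.4000 = 11.9520
Higher: breed at age 10 (20.2852).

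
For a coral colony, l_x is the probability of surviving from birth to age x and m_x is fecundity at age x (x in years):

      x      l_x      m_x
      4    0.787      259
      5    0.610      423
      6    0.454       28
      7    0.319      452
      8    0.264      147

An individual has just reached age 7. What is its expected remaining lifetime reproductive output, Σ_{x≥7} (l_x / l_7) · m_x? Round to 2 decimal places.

573.66

l_7 = 0.319. Conditional survival from age 7 to x is l_x / l_7.
  x=7: (0.319/0.319) × 452 = 452.0000
  x=8: (0.264/0.319) × 147 = 121.6552
Sum = 452.0000 + 121.6552 = 573.6552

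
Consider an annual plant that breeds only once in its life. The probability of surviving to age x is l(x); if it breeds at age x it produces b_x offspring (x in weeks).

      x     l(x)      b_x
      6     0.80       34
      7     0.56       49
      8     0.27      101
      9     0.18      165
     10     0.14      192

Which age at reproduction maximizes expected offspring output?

Expected offspring if breeding at age x = l(x) × b_x:
  age 6: 0.80 × 34 = 27.200
  age 7: 0.56 × 49 = 27.440
  age 8: 0.27 × 101 = 27.270
  age 9: 0.18 × 165 = 29.700
  age 10: 0.14 × 192 = 26.880
Maximum at age 9 (29.700).

9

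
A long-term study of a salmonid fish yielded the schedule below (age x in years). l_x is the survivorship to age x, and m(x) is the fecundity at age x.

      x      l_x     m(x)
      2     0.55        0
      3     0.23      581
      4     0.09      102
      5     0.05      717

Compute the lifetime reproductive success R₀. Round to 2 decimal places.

R₀ = Σ l_x m(x):
  age 2: 0.55 × 0 = 0.0000
  age 3: 0.23 × 581 = 133.6300
  age 4: 0.09 × 102 = 9.1800
  age 5: 0.05 × 717 = 35.8500
R₀ = 0.0000 + 133.6300 + 9.1800 + 35.8500 = 178.6600

178.66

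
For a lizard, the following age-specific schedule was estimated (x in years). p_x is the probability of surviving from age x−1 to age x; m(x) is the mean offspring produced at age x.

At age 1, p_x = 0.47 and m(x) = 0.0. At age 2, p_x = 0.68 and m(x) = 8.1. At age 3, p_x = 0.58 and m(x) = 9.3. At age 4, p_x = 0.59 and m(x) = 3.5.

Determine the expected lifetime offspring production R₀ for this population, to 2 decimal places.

Survivorship from birth: l_x = p_1·p_2·…·p_x.
  l_1 = 0.47000
  l_2 = 0.31960
  l_3 = 0.18537
  l_4 = 0.10937
R₀ = Σ l_x m(x):
  age 1: 0.47000 × 0.0 = 0.0000
  age 2: 0.31960 × 8.1 = 2.5888
  age 3: 0.18537 × 9.3 = 1.7239
  age 4: 0.10937 × 3.5 = 0.3828
R₀ = 0.0000 + 2.5888 + 1.7239 + 0.3828 = 4.6955

4.70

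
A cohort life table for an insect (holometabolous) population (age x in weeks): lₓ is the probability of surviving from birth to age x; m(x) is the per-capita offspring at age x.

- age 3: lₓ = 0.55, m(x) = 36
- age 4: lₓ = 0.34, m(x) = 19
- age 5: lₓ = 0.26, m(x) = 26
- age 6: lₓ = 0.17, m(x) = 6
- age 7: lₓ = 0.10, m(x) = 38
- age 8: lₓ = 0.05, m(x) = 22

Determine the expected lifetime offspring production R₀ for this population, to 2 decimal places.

R₀ = Σ lₓ m(x):
  age 3: 0.55 × 36 = 19.8000
  age 4: 0.34 × 19 = 6.4600
  age 5: 0.26 × 26 = 6.7600
  age 6: 0.17 × 6 = 1.0200
  age 7: 0.10 × 38 = 3.8000
  age 8: 0.05 × 22 = 1.1000
R₀ = 19.8000 + 6.4600 + 6.7600 + 1.0200 + 3.8000 + 1.1000 = 38.9400

38.94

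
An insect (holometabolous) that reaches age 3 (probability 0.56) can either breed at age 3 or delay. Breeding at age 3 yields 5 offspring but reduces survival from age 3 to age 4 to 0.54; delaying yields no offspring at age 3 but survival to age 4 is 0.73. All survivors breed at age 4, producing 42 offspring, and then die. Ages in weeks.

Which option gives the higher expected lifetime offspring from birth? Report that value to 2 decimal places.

breed at age 3: R₀ = 0.56 × (5 + 0.54 × 42) = 0.56 × 27.6800 = 15.5008
delay to age 4: R₀ = 0.56 × (0.73 × 42) = 0.56 × 30.6600 = 17.1696
Higher: delay to age 4 (17.1696).

17.17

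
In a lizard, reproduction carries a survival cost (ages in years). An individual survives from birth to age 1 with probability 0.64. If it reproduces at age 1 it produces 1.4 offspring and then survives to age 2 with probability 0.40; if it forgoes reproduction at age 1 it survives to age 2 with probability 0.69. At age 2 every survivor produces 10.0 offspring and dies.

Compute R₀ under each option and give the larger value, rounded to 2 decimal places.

breed at age 1: R₀ = 0.64 × (1.4 + 0.40 × 10.0) = 0.64 × 5.4000 = 3.4560
delay to age 2: R₀ = 0.64 × (0.69 × 10.0) = 0.64 × 6.9000 = 4.4160
Higher: delay to age 2 (4.4160).

4.42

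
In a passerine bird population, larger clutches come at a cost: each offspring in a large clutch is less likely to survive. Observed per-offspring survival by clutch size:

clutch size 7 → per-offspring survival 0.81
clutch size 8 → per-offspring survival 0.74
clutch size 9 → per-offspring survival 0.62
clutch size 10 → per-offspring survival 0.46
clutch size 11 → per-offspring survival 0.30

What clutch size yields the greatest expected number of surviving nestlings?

8

Expected surviving nestlings = c × s(c):
  c=7: 7 × 0.81 = 5.670
  c=8: 8 × 0.74 = 5.920
  c=9: 9 × 0.62 = 5.580
  c=10: 10 × 0.46 = 4.600
  c=11: 11 × 0.30 = 3.300
Maximum at c = 8 (5.920 surviving nestlings).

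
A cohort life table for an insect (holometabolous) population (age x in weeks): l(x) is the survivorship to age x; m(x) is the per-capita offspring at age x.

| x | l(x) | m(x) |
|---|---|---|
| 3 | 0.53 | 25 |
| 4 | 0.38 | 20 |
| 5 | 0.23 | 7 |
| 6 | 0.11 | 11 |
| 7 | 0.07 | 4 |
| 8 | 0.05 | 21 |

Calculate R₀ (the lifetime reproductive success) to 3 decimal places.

R₀ = Σ l(x) m(x):
  age 3: 0.53 × 25 = 13.2500
  age 4: 0.38 × 20 = 7.6000
  age 5: 0.23 × 7 = 1.6100
  age 6: 0.11 × 11 = 1.2100
  age 7: 0.07 × 4 = 0.2800
  age 8: 0.05 × 21 = 1.0500
R₀ = 13.2500 + 7.6000 + 1.6100 + 1.2100 + 0.2800 + 1.0500 = 25.0000

25.000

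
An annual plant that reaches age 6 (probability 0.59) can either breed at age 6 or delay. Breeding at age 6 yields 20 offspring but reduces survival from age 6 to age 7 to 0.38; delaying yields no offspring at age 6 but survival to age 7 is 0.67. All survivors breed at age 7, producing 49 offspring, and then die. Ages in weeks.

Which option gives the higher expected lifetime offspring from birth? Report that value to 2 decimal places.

22.79

breed at age 6: R₀ = 0.59 × (20 + 0.38 × 49) = 0.59 × 38.6200 = 22.7858
delay to age 7: R₀ = 0.59 × (0.67 × 49) = 0.59 × 32.8300 = 19.3697
Higher: breed at age 6 (22.7858).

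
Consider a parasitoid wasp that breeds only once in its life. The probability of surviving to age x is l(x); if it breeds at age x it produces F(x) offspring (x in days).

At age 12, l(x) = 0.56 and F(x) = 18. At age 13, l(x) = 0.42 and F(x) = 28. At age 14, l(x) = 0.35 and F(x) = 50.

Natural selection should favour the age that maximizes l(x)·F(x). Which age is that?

Expected offspring if breeding at age x = l(x) × F(x):
  age 12: 0.56 × 18 = 10.080
  age 13: 0.42 × 28 = 11.760
  age 14: 0.35 × 50 = 17.500
Maximum at age 14 (17.500).

14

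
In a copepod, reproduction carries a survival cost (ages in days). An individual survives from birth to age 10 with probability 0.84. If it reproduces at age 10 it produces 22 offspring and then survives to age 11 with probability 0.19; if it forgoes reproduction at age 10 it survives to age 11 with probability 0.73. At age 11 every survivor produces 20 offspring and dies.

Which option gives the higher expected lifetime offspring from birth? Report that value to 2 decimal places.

21.67

breed at age 10: R₀ = 0.84 × (22 + 0.19 × 20) = 0.84 × 25.8000 = 21.6720
delay to age 11: R₀ = 0.84 × (0.73 × 20) = 0.84 × 14.6000 = 12.2640
Higher: breed at age 10 (21.6720).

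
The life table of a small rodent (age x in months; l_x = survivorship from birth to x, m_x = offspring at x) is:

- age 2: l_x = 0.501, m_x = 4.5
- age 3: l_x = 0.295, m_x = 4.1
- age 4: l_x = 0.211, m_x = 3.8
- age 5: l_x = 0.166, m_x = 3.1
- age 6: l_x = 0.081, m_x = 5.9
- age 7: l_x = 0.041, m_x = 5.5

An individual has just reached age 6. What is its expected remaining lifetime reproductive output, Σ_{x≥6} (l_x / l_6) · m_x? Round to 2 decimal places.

l_6 = 0.081. Conditional survival from age 6 to x is l_x / l_6.
  x=6: (0.081/0.081) × 5.9 = 5.9000
  x=7: (0.041/0.081) × 5.5 = 2.7840
Sum = 5.9000 + 2.7840 = 8.6840

8.68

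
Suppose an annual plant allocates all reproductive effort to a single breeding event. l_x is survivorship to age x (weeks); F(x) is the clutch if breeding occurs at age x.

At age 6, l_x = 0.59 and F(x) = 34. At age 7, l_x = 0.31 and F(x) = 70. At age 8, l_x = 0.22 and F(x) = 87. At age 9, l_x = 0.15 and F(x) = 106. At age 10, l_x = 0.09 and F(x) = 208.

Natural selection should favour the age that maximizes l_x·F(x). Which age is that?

7

Expected offspring if breeding at age x = l_x × F(x):
  age 6: 0.59 × 34 = 20.060
  age 7: 0.31 × 70 = 21.700
  age 8: 0.22 × 87 = 19.140
  age 9: 0.15 × 106 = 15.900
  age 10: 0.09 × 208 = 18.720
Maximum at age 7 (21.700).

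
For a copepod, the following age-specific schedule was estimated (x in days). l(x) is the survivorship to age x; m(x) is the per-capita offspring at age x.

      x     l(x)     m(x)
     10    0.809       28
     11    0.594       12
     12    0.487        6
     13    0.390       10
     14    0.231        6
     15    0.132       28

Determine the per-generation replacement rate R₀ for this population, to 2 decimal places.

R₀ = Σ l(x) m(x):
  age 10: 0.809 × 28 = 22.6520
  age 11: 0.594 × 12 = 7.1280
  age 12: 0.487 × 6 = 2.9220
  age 13: 0.390 × 10 = 3.9000
  age 14: 0.231 × 6 = 1.3860
  age 15: 0.132 × 28 = 3.6960
R₀ = 22.6520 + 7.1280 + 2.9220 + 3.9000 + 1.3860 + 3.6960 = 41.6840

41.68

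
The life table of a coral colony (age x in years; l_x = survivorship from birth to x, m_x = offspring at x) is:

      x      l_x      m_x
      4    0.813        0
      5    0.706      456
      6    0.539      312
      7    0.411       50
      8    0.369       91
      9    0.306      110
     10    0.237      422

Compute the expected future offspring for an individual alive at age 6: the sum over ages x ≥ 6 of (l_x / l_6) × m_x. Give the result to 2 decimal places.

660.43

l_6 = 0.539. Conditional survival from age 6 to x is l_x / l_6.
  x=6: (0.539/0.539) × 312 = 312.0000
  x=7: (0.411/0.539) × 50 = 38.1262
  x=8: (0.369/0.539) × 91 = 62.2987
  x=9: (0.306/0.539) × 110 = 62.4490
  x=10: (0.237/0.539) × 422 = 185.5547
Sum = 312.0000 + 38.1262 + 62.2987 + 62.4490 + 185.5547 = 660.4286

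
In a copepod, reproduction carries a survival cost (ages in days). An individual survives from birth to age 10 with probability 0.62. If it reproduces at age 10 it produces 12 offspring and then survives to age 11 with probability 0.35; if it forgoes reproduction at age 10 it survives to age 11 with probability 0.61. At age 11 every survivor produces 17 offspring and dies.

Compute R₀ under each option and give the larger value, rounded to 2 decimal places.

11.13

breed at age 10: R₀ = 0.62 × (12 + 0.35 × 17) = 0.62 × 17.9500 = 11.1290
delay to age 11: R₀ = 0.62 × (0.61 × 17) = 0.62 × 10.3700 = 6.4294
Higher: breed at age 10 (11.1290).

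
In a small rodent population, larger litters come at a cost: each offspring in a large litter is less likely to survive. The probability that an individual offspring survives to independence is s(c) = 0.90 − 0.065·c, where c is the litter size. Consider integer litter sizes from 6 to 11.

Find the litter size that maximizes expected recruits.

Expected recruits = c × s(c):
  c=6: 6 × 0.510 = 3.060
  c=7: 7 × 0.445 = 3.115
  c=8: 8 × 0.380 = 3.040
  c=9: 9 × 0.315 = 2.835
  c=10: 10 × 0.250 = 2.500
  c=11: 11 × 0.185 = 2.035
Maximum at c = 7 (3.115 recruits).

7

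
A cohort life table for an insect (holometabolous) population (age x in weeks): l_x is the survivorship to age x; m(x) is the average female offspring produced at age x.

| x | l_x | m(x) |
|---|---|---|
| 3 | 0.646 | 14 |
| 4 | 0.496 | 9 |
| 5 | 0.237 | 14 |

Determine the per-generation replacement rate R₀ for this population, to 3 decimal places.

R₀ = Σ l_x m(x):
  age 3: 0.646 × 14 = 9.0440
  age 4: 0.496 × 9 = 4.4640
  age 5: 0.237 × 14 = 3.3180
R₀ = 9.0440 + 4.4640 + 3.3180 = 16.8260

16.826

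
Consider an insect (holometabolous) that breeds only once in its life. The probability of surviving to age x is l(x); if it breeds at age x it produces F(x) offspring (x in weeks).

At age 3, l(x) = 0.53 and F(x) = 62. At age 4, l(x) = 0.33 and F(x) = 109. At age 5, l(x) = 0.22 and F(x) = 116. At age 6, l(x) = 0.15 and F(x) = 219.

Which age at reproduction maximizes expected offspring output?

Expected offspring if breeding at age x = l(x) × F(x):
  age 3: 0.53 × 62 = 32.860
  age 4: 0.33 × 109 = 35.970
  age 5: 0.22 × 116 = 25.520
  age 6: 0.15 × 219 = 32.850
Maximum at age 4 (35.970).

4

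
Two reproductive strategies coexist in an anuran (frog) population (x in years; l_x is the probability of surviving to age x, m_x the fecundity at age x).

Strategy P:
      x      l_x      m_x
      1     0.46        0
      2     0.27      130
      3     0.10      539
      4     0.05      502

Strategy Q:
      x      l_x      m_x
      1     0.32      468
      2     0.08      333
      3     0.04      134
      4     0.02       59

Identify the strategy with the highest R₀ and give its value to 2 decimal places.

182.94

Strategy P: R₀ = 0.46×0 + 0.27×130 + 0.10×539 + 0.05×502 = 114.1000
Strategy Q: R₀ = 0.32×468 + 0.08×333 + 0.04×134 + 0.02×59 = 182.9400
Highest R₀: strategy Q with 182.9400.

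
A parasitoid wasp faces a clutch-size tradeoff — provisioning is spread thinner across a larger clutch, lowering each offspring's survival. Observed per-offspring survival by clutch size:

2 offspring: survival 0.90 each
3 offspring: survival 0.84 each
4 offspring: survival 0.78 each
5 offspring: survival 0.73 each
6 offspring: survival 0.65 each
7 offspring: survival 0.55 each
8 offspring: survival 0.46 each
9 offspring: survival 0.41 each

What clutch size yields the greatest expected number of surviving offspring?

6

Expected surviving offspring = c × s(c):
  c=2: 2 × 0.90 = 1.800
  c=3: 3 × 0.84 = 2.520
  c=4: 4 × 0.78 = 3.120
  c=5: 5 × 0.73 = 3.650
  c=6: 6 × 0.65 = 3.900
  c=7: 7 × 0.55 = 3.850
  c=8: 8 × 0.46 = 3.680
  c=9: 9 × 0.41 = 3.690
Maximum at c = 6 (3.900 surviving offspring).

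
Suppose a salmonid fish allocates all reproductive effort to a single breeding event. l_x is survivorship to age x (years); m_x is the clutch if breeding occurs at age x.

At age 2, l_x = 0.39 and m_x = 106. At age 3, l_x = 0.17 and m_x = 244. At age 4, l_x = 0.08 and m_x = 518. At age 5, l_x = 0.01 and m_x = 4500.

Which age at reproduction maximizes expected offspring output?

Expected offspring if breeding at age x = l_x × m_x:
  age 2: 0.39 × 106 = 41.340
  age 3: 0.17 × 244 = 41.480
  age 4: 0.08 × 518 = 41.440
  age 5: 0.01 × 4500 = 45.000
Maximum at age 5 (45.000).

5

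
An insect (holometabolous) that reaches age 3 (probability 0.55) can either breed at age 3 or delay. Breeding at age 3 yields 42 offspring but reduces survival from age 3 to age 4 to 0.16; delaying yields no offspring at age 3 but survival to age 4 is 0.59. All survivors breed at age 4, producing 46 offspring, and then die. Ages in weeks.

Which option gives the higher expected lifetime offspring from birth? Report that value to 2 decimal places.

27.15

breed at age 3: R₀ = 0.55 × (42 + 0.16 × 46) = 0.55 × 49.3600 = 27.1480
delay to age 4: R₀ = 0.55 × (0.59 × 46) = 0.55 × 27.1400 = 14.9270
Higher: breed at age 3 (27.1480).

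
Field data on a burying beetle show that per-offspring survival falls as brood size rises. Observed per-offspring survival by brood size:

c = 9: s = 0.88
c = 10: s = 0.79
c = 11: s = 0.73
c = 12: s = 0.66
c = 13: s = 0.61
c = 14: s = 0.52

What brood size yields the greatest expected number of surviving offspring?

Expected surviving offspring = c × s(c):
  c=9: 9 × 0.88 = 7.920
  c=10: 10 × 0.79 = 7.900
  c=11: 11 × 0.73 = 8.030
  c=12: 12 × 0.66 = 7.920
  c=13: 13 × 0.61 = 7.930
  c=14: 14 × 0.52 = 7.280
Maximum at c = 11 (8.030 surviving offspring).

11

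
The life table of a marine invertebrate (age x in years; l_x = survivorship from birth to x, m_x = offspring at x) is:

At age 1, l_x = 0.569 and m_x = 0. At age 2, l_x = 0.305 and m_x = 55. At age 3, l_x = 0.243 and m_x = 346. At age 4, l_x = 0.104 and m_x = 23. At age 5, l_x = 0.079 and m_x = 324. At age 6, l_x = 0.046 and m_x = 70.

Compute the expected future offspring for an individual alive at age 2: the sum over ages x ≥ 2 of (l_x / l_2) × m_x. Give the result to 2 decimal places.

432.99

l_2 = 0.305. Conditional survival from age 2 to x is l_x / l_2.
  x=2: (0.305/0.305) × 55 = 55.0000
  x=3: (0.243/0.305) × 346 = 275.6656
  x=4: (0.104/0.305) × 23 = 7.8426
  x=5: (0.079/0.305) × 324 = 83.9213
  x=6: (0.046/0.305) × 70 = 10.5574
Sum = 55.0000 + 275.6656 + 7.8426 + 83.9213 + 10.5574 = 432.9869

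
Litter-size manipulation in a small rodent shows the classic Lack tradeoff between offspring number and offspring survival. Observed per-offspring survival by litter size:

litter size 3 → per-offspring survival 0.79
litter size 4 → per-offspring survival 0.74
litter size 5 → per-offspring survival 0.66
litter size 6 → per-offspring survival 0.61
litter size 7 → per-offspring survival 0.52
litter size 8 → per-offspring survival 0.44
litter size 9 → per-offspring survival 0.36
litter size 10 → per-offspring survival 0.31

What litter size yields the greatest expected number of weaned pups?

Expected weaned pups = c × s(c):
  c=3: 3 × 0.79 = 2.370
  c=4: 4 × 0.74 = 2.960
  c=5: 5 × 0.66 = 3.300
  c=6: 6 × 0.61 = 3.660
  c=7: 7 × 0.52 = 3.640
  c=8: 8 × 0.44 = 3.520
  c=9: 9 × 0.36 = 3.240
  c=10: 10 × 0.31 = 3.100
Maximum at c = 6 (3.660 weaned pups).

6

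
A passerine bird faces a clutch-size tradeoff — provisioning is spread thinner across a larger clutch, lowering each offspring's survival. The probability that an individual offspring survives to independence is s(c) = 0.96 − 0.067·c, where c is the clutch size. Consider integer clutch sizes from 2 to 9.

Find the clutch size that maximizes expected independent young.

Expected independent young = c × s(c):
  c=2: 2 × 0.826 = 1.652
  c=3: 3 × 0.759 = 2.277
  c=4: 4 × 0.692 = 2.768
  c=5: 5 × 0.625 = 3.125
  c=6: 6 × 0.558 = 3.348
  c=7: 7 × 0.491 = 3.437
  c=8: 8 × 0.424 = 3.392
  c=9: 9 × 0.357 = 3.213
Maximum at c = 7 (3.437 independent young).

7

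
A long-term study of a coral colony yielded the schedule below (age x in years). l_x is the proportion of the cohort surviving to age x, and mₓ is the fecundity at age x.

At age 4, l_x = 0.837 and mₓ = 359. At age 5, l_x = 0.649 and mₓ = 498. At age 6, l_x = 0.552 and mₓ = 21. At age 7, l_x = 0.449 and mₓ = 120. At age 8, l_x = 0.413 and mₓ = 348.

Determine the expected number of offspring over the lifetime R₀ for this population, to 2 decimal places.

832.88

R₀ = Σ l_x mₓ:
  age 4: 0.837 × 359 = 300.4830
  age 5: 0.649 × 498 = 323.2020
  age 6: 0.552 × 21 = 11.5920
  age 7: 0.449 × 120 = 53.8800
  age 8: 0.413 × 348 = 143.7240
R₀ = 300.4830 + 323.2020 + 11.5920 + 53.8800 + 143.7240 = 832.8810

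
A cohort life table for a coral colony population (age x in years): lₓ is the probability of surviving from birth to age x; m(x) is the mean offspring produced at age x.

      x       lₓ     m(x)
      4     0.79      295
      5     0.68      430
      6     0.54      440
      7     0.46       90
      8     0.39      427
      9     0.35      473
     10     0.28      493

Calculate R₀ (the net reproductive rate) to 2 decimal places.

1274.57

R₀ = Σ lₓ m(x):
  age 4: 0.79 × 295 = 233.0500
  age 5: 0.68 × 430 = 292.4000
  age 6: 0.54 × 440 = 237.6000
  age 7: 0.46 × 90 = 41.4000
  age 8: 0.39 × 427 = 166.5300
  age 9: 0.35 × 473 = 165.5500
  age 10: 0.28 × 493 = 138.0400
R₀ = 233.0500 + 292.4000 + 237.6000 + 41.4000 + 166.5300 + 165.5500 + 138.0400 = 1274.5700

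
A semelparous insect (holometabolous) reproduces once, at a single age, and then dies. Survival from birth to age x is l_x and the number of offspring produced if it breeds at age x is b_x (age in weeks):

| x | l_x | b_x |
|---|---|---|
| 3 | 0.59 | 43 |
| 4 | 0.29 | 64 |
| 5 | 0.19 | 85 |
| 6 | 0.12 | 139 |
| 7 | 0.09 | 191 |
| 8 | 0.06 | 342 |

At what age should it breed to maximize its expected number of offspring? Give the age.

Expected offspring if breeding at age x = l_x × b_x:
  age 3: 0.59 × 43 = 25.370
  age 4: 0.29 × 64 = 18.560
  age 5: 0.19 × 85 = 16.150
  age 6: 0.12 × 139 = 16.680
  age 7: 0.09 × 191 = 17.190
  age 8: 0.06 × 342 = 20.520
Maximum at age 3 (25.370).

3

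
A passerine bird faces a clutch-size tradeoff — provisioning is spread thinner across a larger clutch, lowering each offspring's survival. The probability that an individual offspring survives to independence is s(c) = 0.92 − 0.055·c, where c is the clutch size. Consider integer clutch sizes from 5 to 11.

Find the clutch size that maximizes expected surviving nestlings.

Expected surviving nestlings = c × s(c):
  c=5: 5 × 0.645 = 3.225
  c=6: 6 × 0.590 = 3.540
  c=7: 7 × 0.535 = 3.745
  c=8: 8 × 0.480 = 3.840
  c=9: 9 × 0.425 = 3.825
  c=10: 10 × 0.370 = 3.700
  c=11: 11 × 0.315 = 3.465
Maximum at c = 8 (3.840 surviving nestlings).

8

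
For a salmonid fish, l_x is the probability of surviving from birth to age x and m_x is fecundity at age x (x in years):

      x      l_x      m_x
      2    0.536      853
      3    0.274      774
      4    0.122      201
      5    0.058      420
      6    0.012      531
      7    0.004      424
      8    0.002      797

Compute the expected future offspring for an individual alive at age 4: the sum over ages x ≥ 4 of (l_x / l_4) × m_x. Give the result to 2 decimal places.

479.87

l_4 = 0.122. Conditional survival from age 4 to x is l_x / l_4.
  x=4: (0.122/0.122) × 201 = 201.0000
  x=5: (0.058/0.122) × 420 = 199.6721
  x=6: (0.012/0.122) × 531 = 52.2295
  x=7: (0.004/0.122) × 424 = 13.9016
  x=8: (0.002/0.122) × 797 = 13.0656
Sum = 201.0000 + 199.6721 + 52.2295 + 13.9016 + 13.0656 = 479.8689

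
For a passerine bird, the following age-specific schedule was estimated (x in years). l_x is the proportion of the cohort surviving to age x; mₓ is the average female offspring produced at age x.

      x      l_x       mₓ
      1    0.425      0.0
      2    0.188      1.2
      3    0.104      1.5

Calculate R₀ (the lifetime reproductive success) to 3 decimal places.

0.382

R₀ = Σ l_x mₓ:
  age 1: 0.425 × 0.0 = 0.0000
  age 2: 0.188 × 1.2 = 0.2256
  age 3: 0.104 × 1.5 = 0.1560
R₀ = 0.0000 + 0.2256 + 0.1560 = 0.3816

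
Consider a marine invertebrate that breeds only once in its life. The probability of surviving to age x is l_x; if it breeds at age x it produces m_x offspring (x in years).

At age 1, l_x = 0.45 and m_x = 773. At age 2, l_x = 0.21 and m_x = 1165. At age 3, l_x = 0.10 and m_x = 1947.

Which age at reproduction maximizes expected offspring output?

Expected offspring if breeding at age x = l_x × m_x:
  age 1: 0.45 × 773 = 347.850
  age 2: 0.21 × 1165 = 244.650
  age 3: 0.10 × 1947 = 194.700
Maximum at age 1 (347.850).

1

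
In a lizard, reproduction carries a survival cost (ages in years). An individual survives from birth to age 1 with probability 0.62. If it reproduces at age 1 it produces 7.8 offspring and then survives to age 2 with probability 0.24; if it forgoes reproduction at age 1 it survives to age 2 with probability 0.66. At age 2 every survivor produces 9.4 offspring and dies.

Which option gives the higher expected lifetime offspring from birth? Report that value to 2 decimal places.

breed at age 1: R₀ = 0.62 × (7.8 + 0.24 × 9.4) = 0.62 × 10.0560 = 6.2347
delay to age 2: R₀ = 0.62 × (0.66 × 9.4) = 0.62 × 6.2040 = 3.8465
Higher: breed at age 1 (6.2347).

6.23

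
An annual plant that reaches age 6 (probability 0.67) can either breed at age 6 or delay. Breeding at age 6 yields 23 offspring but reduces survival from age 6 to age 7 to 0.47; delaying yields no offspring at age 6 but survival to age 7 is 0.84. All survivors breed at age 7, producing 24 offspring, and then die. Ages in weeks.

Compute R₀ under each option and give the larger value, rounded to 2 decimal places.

breed at age 6: R₀ = 0.67 × (23 + 0.47 × 24) = 0.67 × 34.2800 = 22.9676
delay to age 7: R₀ = 0.67 × (0.84 × 24) = 0.67 × 20.1600 = 13.5072
Higher: breed at age 6 (22.9676).

22.97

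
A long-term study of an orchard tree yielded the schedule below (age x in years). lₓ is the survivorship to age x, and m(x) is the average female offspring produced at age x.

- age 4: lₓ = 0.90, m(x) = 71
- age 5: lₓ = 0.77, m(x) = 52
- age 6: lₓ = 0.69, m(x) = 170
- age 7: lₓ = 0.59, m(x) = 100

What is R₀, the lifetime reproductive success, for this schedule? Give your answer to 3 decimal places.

280.240

R₀ = Σ lₓ m(x):
  age 4: 0.90 × 71 = 63.9000
  age 5: 0.77 × 52 = 40.0400
  age 6: 0.69 × 170 = 117.3000
  age 7: 0.59 × 100 = 59.0000
R₀ = 63.9000 + 40.0400 + 117.3000 + 59.0000 = 280.2400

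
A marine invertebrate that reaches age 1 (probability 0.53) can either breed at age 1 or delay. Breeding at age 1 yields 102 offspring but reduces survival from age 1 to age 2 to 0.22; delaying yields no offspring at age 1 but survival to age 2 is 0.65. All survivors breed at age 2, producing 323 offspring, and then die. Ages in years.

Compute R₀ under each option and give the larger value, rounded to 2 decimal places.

111.27

breed at age 1: R₀ = 0.53 × (102 + 0.22 × 323) = 0.53 × 173.0600 = 91.7218
delay to age 2: R₀ = 0.53 × (0.65 × 323) = 0.53 × 209.9500 = 111.2735
Higher: delay to age 2 (111.2735).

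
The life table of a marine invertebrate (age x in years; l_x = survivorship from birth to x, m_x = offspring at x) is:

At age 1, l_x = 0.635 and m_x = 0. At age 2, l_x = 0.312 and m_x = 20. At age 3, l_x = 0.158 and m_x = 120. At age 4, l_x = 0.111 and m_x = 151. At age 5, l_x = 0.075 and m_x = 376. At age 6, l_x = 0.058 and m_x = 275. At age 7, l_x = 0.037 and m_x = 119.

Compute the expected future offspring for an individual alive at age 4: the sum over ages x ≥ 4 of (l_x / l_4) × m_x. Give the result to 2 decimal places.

l_4 = 0.111. Conditional survival from age 4 to x is l_x / l_4.
  x=4: (0.111/0.111) × 151 = 151.0000
  x=5: (0.075/0.111) × 376 = 254.0541
  x=6: (0.058/0.111) × 275 = 143.6937
  x=7: (0.037/0.111) × 119 = 39.6667
Sum = 151.0000 + 254.0541 + 143.6937 + 39.6667 = 588.4144

588.41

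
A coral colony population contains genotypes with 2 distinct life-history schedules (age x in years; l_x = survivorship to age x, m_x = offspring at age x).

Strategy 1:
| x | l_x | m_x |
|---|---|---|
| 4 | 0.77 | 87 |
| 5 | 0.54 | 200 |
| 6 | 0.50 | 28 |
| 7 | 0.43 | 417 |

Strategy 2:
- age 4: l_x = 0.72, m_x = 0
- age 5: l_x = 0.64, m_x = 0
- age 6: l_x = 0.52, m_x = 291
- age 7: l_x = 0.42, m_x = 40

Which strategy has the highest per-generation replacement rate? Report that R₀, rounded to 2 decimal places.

Strategy 1: R₀ = 0.77×87 + 0.54×200 + 0.50×28 + 0.43×417 = 368.3000
Strategy 2: R₀ = 0.72×0 + 0.64×0 + 0.52×291 + 0.42×40 = 168.1200
Highest R₀: strategy 1 with 368.3000.

368.30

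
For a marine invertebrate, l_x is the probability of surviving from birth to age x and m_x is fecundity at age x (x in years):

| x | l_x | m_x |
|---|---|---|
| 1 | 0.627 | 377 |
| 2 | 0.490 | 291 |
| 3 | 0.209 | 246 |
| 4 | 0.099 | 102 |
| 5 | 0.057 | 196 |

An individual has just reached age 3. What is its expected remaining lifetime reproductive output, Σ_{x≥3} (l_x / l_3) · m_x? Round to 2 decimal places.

347.77

l_3 = 0.209. Conditional survival from age 3 to x is l_x / l_3.
  x=3: (0.209/0.209) × 246 = 246.0000
  x=4: (0.099/0.209) × 102 = 48.3158
  x=5: (0.057/0.209) × 196 = 53.4545
Sum = 246.0000 + 48.3158 + 53.4545 = 347.7703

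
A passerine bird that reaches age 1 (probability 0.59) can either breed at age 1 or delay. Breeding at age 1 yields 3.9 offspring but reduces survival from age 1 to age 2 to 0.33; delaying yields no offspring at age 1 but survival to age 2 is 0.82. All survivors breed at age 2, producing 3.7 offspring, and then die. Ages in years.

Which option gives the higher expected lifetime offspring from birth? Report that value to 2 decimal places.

breed at age 1: R₀ = 0.59 × (3.9 + 0.33 × 3.7) = 0.59 × 5.1210 = 3.0214
delay to age 2: R₀ = 0.59 × (0.82 × 3.7) = 0.59 × 3.0340 = 1.7901
Higher: breed at age 1 (3.0214).

3.02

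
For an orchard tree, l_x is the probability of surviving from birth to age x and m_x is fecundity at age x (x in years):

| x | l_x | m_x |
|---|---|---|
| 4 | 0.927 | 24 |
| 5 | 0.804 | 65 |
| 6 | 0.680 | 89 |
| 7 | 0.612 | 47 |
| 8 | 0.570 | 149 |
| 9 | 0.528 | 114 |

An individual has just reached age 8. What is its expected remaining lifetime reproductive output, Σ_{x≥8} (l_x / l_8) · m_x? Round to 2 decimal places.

l_8 = 0.570. Conditional survival from age 8 to x is l_x / l_8.
  x=8: (0.570/0.570) × 149 = 149.0000
  x=9: (0.528/0.570) × 114 = 105.6000
Sum = 149.0000 + 105.6000 = 254.6000

254.60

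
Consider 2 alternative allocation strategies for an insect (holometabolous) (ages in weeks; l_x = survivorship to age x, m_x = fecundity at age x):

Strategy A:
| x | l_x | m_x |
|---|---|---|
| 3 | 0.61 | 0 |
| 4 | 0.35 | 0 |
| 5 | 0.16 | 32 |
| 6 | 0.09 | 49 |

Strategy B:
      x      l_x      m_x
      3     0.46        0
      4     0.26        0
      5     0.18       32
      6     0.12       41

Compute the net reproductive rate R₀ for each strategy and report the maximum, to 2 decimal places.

Strategy A: R₀ = 0.61×0 + 0.35×0 + 0.16×32 + 0.09×49 = 9.5300
Strategy B: R₀ = 0.46×0 + 0.26×0 + 0.18×32 + 0.12×41 = 10.6800
Highest R₀: strategy B with 10.6800.

10.68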